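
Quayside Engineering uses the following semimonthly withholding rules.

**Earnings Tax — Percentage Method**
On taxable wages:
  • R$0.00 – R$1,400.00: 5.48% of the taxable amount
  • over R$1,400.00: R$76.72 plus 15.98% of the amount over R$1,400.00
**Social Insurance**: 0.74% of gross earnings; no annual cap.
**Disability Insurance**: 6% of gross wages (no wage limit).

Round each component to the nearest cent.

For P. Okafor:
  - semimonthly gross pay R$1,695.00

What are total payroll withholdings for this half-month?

Earnings Tax: taxable = R$1,695.00
  R$76.72 + 15.98% × (R$1,695.00 − R$1,400.00) = R$76.72 + 15.98% × R$295.00 = R$123.86
Social Insurance: 0.74% × R$1,695.00 = R$12.54
Disability Insurance: 6% × R$1,695.00 = R$101.70
Total: R$123.86 + R$12.54 + R$101.70 = R$238.10

R$238.10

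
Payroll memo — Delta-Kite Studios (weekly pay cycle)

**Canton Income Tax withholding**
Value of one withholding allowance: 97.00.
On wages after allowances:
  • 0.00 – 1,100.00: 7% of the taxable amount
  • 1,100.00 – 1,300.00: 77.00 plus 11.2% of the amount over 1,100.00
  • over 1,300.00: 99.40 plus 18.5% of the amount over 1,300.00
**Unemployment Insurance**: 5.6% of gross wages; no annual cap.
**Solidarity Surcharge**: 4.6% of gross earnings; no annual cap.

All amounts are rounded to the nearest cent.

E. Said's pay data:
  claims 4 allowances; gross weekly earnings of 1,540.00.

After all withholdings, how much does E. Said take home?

1,300.10

Canton Income Tax: taxable = 1,540.00 − 4×97.00 = 1,152.00
  77.00 + 11.2% × (1,152.00 − 1,100.00) = 77.00 + 11.2% × 52.00 = 82.82
Unemployment Insurance: 5.6% × 1,540.00 = 86.24
Solidarity Surcharge: 4.6% × 1,540.00 = 70.84
Total withheld: 82.82 + 86.24 + 70.84 = 239.90
Net pay: 1,540.00 − 239.90 = 1,300.10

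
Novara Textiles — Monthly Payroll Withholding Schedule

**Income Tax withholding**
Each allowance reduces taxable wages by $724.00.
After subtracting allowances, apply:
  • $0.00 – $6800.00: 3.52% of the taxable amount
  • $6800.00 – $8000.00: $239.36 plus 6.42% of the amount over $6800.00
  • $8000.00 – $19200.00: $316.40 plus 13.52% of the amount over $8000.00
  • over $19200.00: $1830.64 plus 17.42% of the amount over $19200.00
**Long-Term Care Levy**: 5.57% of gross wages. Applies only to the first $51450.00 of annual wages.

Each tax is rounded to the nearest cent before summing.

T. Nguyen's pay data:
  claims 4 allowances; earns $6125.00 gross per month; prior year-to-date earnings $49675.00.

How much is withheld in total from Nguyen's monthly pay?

$212.53

Income Tax: taxable = $6125.00 − 4×$724.00 = $3229.00
  3.52% × $3229.00 = $113.66
Long-Term Care Levy: cap $51450.00 − YTD $49675.00 = $1775.00 subject; 5.57% × $1775.00 = $98.87
Total: $113.66 + $98.87 = $212.53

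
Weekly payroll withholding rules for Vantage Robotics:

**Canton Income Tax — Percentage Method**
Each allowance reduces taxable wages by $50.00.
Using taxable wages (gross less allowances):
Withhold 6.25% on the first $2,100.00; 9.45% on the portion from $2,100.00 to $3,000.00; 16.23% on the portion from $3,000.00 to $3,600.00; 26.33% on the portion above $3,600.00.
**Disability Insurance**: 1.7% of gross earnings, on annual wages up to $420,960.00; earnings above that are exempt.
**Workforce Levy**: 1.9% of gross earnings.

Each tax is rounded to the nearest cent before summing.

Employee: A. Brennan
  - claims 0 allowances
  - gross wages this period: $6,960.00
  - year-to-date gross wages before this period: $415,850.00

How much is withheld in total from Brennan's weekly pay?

$1,417.48

Canton Income Tax: taxable = $6,960.00
  $313.68 + 26.33% × ($6,960.00 − $3,600.00) = $313.68 + 26.33% × $3,360.00 = $1,198.37
Disability Insurance: cap $420,960.00 − YTD $415,850.00 = $5,110.00 subject; 1.7% × $5,110.00 = $86.87
Workforce Levy: 1.9% × $6,960.00 = $132.24
Total: $1,198.37 + $86.87 + $132.24 = $1,417.48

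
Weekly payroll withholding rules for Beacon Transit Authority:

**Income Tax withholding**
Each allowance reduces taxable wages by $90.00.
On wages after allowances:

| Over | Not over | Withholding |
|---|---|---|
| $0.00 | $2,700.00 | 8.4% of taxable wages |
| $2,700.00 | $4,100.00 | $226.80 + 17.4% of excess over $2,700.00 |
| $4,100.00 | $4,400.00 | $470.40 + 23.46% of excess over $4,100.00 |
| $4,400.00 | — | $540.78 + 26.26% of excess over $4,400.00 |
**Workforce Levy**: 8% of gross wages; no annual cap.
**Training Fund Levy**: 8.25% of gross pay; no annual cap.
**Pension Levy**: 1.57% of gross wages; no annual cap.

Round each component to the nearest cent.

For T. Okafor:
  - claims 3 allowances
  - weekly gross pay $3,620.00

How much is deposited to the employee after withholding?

Income Tax: taxable = $3,620.00 − 3×$90.00 = $3,350.00
  $226.80 + 17.4% × ($3,350.00 − $2,700.00) = $226.80 + 17.4% × $650.00 = $339.90
Workforce Levy: 8% × $3,620.00 = $289.60
Training Fund Levy: 8.25% × $3,620.00 = $298.65
Pension Levy: 1.57% × $3,620.00 = $56.83
Total withheld: $339.90 + $289.60 + $298.65 + $56.83 = $984.98
Net pay: $3,620.00 − $984.98 = $2,635.02

$2,635.02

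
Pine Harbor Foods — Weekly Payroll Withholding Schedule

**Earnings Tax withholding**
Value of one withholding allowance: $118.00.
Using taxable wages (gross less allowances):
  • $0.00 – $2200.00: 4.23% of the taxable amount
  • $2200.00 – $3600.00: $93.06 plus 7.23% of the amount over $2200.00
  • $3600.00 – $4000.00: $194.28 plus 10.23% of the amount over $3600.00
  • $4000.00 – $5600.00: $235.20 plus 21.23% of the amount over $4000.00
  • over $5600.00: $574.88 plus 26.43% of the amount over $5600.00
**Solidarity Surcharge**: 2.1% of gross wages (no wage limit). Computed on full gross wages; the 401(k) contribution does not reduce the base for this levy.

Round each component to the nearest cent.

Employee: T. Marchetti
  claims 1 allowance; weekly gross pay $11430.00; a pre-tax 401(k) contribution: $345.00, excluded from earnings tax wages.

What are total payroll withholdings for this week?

$2233.41

Earnings Tax: taxable = $11430.00 − $345.00 − 1×$118.00 = $10967.00
  $574.88 + 26.43% × ($10967.00 − $5600.00) = $574.88 + 26.43% × $5367.00 = $1993.38
Solidarity Surcharge: 2.1% × $11430.00 = $240.03
Total: $1993.38 + $240.03 = $2233.41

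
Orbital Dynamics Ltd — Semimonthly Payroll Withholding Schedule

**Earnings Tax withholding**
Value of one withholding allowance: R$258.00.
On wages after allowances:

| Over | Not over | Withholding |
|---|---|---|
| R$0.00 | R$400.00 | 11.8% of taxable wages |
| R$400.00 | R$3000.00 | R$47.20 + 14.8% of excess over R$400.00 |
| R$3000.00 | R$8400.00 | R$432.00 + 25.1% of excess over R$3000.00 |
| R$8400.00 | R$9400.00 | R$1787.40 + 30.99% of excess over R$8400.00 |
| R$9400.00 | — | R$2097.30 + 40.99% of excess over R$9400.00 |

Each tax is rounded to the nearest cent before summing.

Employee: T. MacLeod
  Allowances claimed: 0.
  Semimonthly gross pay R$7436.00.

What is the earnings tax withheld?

Earnings Tax: taxable = R$7436.00
  R$432.00 + 25.1% × (R$7436.00 − R$3000.00) = R$432.00 + 25.1% × R$4436.00 = R$1545.44

R$1545.44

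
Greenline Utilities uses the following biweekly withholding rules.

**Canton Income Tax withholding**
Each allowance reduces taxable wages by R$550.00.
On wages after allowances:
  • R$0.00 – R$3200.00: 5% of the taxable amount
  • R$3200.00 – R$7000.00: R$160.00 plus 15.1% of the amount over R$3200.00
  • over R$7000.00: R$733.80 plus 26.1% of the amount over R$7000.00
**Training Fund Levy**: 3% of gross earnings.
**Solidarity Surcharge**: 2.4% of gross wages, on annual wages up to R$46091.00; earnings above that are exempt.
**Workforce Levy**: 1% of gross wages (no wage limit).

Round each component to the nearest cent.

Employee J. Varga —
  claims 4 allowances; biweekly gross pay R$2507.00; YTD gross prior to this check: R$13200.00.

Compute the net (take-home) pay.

R$2331.20

Canton Income Tax: taxable = R$2507.00 − 4×R$550.00 = R$307.00
  5% × R$307.00 = R$15.35
Training Fund Levy: 3% × R$2507.00 = R$75.21
Solidarity Surcharge: 2.4% × R$2507.00 = R$60.17
Workforce Levy: 1% × R$2507.00 = R$25.07
Total withheld: R$15.35 + R$75.21 + R$60.17 + R$25.07 = R$175.80
Net pay: R$2507.00 − R$175.80 = R$2331.20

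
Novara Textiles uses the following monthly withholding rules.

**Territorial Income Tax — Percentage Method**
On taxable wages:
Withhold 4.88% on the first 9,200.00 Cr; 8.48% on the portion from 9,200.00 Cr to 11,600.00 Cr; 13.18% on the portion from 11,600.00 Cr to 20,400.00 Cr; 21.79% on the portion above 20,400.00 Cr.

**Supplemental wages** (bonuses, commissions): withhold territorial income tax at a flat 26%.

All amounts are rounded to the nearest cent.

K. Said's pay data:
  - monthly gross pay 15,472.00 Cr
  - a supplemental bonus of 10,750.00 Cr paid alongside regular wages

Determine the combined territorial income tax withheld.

Territorial Income Tax: taxable = 15,472.00 Cr
  652.48 Cr + 13.18% × (15,472.00 Cr − 11,600.00 Cr) = 652.48 Cr + 13.18% × 3,872.00 Cr = 1,162.81 Cr
Supplemental (26% flat on bonus): 26% × 10,750.00 Cr = 2,795.00 Cr
Total territorial income tax: 1,162.81 Cr + 2,795.00 Cr = 3,957.81 Cr

3,957.81 Cr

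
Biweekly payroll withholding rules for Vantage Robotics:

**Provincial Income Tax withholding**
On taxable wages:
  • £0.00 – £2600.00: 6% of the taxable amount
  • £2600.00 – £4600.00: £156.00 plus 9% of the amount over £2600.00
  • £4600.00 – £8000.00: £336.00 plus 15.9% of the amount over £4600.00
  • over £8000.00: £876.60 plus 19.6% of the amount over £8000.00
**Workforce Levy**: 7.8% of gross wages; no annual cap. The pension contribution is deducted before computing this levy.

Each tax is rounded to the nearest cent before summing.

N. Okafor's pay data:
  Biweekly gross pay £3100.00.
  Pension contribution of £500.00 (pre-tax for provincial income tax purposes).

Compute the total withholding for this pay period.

Provincial Income Tax: taxable = £3100.00 − £500.00 = £2600.00
  6% × £2600.00 = £156.00
Workforce Levy: 7.8% × £2600.00 = £202.80
Total: £156.00 + £202.80 = £358.80

£358.80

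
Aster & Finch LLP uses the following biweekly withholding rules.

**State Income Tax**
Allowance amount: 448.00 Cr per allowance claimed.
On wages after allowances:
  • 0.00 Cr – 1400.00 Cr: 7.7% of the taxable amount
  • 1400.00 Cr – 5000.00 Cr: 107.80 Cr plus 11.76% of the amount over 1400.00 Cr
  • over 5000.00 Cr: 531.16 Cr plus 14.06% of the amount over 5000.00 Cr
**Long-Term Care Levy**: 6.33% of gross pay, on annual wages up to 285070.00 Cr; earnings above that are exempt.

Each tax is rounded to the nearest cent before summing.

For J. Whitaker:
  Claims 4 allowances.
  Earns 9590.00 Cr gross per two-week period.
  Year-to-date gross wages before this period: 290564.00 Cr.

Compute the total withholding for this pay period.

State Income Tax: taxable = 9590.00 Cr − 4×448.00 Cr = 7798.00 Cr
  531.16 Cr + 14.06% × (7798.00 Cr − 5000.00 Cr) = 531.16 Cr + 14.06% × 2798.00 Cr = 924.56 Cr
Long-Term Care Levy: YTD 290564.00 Cr ≥ cap 285070.00 Cr → 0.00 Cr
Total: 924.56 Cr + 0.00 Cr = 924.56 Cr

924.56 Cr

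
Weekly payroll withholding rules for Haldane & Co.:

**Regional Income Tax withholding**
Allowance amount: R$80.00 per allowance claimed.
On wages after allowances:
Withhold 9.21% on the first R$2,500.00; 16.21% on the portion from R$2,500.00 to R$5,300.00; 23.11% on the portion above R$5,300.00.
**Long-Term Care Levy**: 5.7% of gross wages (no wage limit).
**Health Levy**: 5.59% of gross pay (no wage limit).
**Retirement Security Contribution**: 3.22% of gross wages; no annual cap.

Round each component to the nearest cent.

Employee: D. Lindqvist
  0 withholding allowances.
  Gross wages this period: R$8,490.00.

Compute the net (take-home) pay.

R$5,836.76

Regional Income Tax: taxable = R$8,490.00
  R$684.13 + 23.11% × (R$8,490.00 − R$5,300.00) = R$684.13 + 23.11% × R$3,190.00 = R$1,421.34
Long-Term Care Levy: 5.7% × R$8,490.00 = R$483.93
Health Levy: 5.59% × R$8,490.00 = R$474.59
Retirement Security Contribution: 3.22% × R$8,490.00 = R$273.38
Total withheld: R$1,421.34 + R$483.93 + R$474.59 + R$273.38 = R$2,653.24
Net pay: R$8,490.00 − R$2,653.24 = R$5,836.76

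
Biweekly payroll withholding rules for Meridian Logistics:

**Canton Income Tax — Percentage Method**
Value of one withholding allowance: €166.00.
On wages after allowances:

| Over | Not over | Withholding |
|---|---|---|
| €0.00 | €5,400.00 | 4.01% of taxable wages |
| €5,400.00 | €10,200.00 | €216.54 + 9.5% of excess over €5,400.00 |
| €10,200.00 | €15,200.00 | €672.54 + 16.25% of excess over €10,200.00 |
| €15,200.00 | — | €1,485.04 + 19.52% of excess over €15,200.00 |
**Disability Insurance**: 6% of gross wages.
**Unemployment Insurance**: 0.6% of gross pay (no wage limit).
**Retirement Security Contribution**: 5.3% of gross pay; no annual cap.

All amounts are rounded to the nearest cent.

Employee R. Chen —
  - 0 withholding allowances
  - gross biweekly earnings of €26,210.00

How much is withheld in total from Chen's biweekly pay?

Canton Income Tax: taxable = €26,210.00
  €1,485.04 + 19.52% × (€26,210.00 − €15,200.00) = €1,485.04 + 19.52% × €11,010.00 = €3,634.19
Disability Insurance: 6% × €26,210.00 = €1,572.60
Unemployment Insurance: 0.6% × €26,210.00 = €157.26
Retirement Security Contribution: 5.3% × €26,210.00 = €1,389.13
Total: €3,634.19 + €1,572.60 + €157.26 + €1,389.13 = €6,753.18

€6,753.18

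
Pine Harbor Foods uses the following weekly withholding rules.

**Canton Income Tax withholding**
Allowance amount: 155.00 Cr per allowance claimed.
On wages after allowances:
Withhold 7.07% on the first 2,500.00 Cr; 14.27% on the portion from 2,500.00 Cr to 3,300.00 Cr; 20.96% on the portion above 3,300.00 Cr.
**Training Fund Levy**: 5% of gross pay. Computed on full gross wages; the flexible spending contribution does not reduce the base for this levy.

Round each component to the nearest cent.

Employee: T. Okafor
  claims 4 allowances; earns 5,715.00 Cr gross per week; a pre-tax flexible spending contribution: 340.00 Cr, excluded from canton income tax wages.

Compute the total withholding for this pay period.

881.63 Cr

Canton Income Tax: taxable = 5,715.00 Cr − 340.00 Cr − 4×155.00 Cr = 4,755.00 Cr
  290.91 Cr + 20.96% × (4,755.00 Cr − 3,300.00 Cr) = 290.91 Cr + 20.96% × 1,455.00 Cr = 595.88 Cr
Training Fund Levy: 5% × 5,715.00 Cr = 285.75 Cr
Total: 595.88 Cr + 285.75 Cr = 881.63 Cr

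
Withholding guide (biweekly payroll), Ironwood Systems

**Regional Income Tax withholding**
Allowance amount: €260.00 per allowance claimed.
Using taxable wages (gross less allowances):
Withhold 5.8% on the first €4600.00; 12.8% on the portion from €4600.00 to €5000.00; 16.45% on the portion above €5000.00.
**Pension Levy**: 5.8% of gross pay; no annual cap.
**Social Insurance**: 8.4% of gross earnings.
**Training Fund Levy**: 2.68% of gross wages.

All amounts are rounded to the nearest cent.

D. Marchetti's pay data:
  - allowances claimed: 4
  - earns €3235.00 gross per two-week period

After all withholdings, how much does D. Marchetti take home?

Regional Income Tax: taxable = €3235.00 − 4×€260.00 = €2195.00
  5.8% × €2195.00 = €127.31
Pension Levy: 5.8% × €3235.00 = €187.63
Social Insurance: 8.4% × €3235.00 = €271.74
Training Fund Levy: 2.68% × €3235.00 = €86.70
Total withheld: €127.31 + €187.63 + €271.74 + €86.70 = €673.38
Net pay: €3235.00 − €673.38 = €2561.62

€2561.62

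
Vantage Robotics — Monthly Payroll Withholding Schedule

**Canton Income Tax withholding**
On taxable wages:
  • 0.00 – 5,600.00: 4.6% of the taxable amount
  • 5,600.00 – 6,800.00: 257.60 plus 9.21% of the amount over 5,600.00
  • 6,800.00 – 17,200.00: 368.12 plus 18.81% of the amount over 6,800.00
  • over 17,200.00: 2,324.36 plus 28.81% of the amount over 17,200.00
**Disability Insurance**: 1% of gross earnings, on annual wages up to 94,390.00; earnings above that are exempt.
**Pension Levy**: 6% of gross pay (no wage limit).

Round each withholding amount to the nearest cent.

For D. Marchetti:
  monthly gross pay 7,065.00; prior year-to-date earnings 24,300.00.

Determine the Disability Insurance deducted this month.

70.65

Disability Insurance: 1% × 7,065.00 = 70.65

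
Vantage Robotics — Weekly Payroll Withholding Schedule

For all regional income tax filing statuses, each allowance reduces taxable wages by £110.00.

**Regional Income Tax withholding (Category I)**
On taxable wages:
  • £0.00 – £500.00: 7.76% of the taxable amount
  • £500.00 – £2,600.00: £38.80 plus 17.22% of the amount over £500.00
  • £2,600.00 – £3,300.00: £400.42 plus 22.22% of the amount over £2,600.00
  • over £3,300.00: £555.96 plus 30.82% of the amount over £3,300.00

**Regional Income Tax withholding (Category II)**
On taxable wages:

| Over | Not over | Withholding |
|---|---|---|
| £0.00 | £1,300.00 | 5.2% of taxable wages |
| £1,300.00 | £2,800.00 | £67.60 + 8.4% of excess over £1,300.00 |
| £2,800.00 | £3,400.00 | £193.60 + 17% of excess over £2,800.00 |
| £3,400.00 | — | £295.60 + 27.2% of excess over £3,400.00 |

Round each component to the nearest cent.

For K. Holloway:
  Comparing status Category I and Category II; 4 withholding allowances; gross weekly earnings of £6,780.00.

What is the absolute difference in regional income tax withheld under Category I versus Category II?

£397.61

Regional Income Tax (Category I): taxable = £6,780.00 − 4×£110.00 = £6,340.00
  £555.96 + 30.82% × (£6,340.00 − £3,300.00) = £555.96 + 30.82% × £3,040.00 = £1,492.89
Regional Income Tax (Category II): taxable = £6,780.00 − 4×£110.00 = £6,340.00
  £295.60 + 27.2% × (£6,340.00 − £3,400.00) = £295.60 + 27.2% × £2,940.00 = £1,095.28
Difference: |£1,492.89 − £1,095.28| = £397.61 (higher under Category I)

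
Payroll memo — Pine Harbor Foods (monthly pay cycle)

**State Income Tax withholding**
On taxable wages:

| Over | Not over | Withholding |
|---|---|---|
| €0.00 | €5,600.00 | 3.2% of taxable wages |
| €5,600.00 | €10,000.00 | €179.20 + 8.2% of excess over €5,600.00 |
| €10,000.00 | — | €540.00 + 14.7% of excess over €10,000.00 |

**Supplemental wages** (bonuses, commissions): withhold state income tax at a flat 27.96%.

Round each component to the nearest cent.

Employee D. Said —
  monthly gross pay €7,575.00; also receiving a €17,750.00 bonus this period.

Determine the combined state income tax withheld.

State Income Tax: taxable = €7,575.00
  €179.20 + 8.2% × (€7,575.00 − €5,600.00) = €179.20 + 8.2% × €1,975.00 = €341.15
Supplemental (27.96% flat on bonus): 27.96% × €17,750.00 = €4,962.90
Total state income tax: €341.15 + €4,962.90 = €5,304.05

€5,304.05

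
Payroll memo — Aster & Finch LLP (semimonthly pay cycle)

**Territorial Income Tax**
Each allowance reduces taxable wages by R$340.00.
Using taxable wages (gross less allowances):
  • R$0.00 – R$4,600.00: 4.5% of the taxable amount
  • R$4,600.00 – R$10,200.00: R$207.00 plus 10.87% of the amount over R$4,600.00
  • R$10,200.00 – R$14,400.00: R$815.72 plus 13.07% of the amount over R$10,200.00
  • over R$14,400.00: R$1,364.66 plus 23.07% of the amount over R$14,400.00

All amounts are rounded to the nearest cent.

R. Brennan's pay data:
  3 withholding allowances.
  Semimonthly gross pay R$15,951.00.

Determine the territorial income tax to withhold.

Territorial Income Tax: taxable = R$15,951.00 − 3×R$340.00 = R$14,931.00
  R$1,364.66 + 23.07% × (R$14,931.00 − R$14,400.00) = R$1,364.66 + 23.07% × R$531.00 = R$1,487.16

R$1,487.16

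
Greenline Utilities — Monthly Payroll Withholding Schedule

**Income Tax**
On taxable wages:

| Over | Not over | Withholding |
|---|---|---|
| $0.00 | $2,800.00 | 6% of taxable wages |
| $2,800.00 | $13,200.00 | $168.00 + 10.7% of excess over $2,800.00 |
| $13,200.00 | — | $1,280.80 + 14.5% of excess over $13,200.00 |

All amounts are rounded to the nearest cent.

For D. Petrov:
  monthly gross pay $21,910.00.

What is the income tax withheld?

Income Tax: taxable = $21,910.00
  $1,280.80 + 14.5% × ($21,910.00 − $13,200.00) = $1,280.80 + 14.5% × $8,710.00 = $2,543.75

$2,543.75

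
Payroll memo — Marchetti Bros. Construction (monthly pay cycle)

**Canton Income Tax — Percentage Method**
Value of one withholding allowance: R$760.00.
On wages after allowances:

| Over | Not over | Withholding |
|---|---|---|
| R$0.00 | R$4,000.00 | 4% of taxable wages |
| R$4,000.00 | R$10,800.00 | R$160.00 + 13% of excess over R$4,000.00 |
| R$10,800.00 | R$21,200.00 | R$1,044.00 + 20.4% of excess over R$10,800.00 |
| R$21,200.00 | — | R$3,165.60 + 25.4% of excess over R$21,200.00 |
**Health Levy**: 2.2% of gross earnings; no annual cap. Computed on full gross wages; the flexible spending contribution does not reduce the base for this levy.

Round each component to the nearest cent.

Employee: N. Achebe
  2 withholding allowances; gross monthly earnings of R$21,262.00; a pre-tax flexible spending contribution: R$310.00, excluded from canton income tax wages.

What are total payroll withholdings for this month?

Canton Income Tax: taxable = R$21,262.00 − R$310.00 − 2×R$760.00 = R$19,432.00
  R$1,044.00 + 20.4% × (R$19,432.00 − R$10,800.00) = R$1,044.00 + 20.4% × R$8,632.00 = R$2,804.93
Health Levy: 2.2% × R$21,262.00 = R$467.76
Total: R$2,804.93 + R$467.76 = R$3,272.69

R$3,272.69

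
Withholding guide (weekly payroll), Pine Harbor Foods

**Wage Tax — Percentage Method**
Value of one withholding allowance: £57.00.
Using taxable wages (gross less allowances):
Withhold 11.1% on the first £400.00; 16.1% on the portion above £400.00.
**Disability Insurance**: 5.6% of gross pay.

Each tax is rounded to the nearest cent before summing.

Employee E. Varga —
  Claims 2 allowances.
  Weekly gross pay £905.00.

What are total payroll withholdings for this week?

Wage Tax: taxable = £905.00 − 2×£57.00 = £791.00
  £44.40 + 16.1% × (£791.00 − £400.00) = £44.40 + 16.1% × £391.00 = £107.35
Disability Insurance: 5.6% × £905.00 = £50.68
Total: £107.35 + £50.68 = £158.03

£158.03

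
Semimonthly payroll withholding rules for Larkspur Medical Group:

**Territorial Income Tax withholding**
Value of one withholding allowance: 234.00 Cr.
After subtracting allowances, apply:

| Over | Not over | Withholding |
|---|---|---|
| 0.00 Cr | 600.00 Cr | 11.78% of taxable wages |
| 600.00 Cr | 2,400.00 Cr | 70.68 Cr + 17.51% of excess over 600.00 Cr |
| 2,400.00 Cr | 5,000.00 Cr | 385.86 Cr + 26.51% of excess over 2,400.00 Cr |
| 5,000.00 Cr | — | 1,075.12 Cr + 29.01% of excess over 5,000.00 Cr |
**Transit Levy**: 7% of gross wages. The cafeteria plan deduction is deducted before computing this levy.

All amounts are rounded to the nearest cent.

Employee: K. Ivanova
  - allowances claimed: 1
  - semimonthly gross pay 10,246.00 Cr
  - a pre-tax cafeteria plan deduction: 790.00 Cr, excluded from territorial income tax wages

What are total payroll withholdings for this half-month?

Territorial Income Tax: taxable = 10,246.00 Cr − 790.00 Cr − 1×234.00 Cr = 9,222.00 Cr
  1,075.12 Cr + 29.01% × (9,222.00 Cr − 5,000.00 Cr) = 1,075.12 Cr + 29.01% × 4,222.00 Cr = 2,299.92 Cr
Transit Levy: 7% × 9,456.00 Cr = 661.92 Cr
Total: 2,299.92 Cr + 661.92 Cr = 2,961.84 Cr

2,961.84 Cr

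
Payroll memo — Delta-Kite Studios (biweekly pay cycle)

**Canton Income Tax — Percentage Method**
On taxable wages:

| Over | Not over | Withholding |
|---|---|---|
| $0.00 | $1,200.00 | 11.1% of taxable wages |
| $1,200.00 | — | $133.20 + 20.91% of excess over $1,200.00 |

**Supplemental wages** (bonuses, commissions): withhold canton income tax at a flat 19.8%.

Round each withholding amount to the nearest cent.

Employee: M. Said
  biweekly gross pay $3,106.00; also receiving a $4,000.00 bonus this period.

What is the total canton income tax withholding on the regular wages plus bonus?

$1,323.74

Canton Income Tax: taxable = $3,106.00
  $133.20 + 20.91% × ($3,106.00 − $1,200.00) = $133.20 + 20.91% × $1,906.00 = $531.74
Supplemental (19.8% flat on bonus): 19.8% × $4,000.00 = $792.00
Total canton income tax: $531.74 + $792.00 = $1,323.74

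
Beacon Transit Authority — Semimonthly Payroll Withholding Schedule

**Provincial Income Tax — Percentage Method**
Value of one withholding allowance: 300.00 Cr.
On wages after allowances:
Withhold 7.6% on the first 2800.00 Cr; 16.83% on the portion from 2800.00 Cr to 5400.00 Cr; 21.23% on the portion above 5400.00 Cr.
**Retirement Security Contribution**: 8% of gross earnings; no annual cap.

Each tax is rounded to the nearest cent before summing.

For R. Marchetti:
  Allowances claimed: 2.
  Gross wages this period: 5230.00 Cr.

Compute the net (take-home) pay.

4290.81 Cr

Provincial Income Tax: taxable = 5230.00 Cr − 2×300.00 Cr = 4630.00 Cr
  212.80 Cr + 16.83% × (4630.00 Cr − 2800.00 Cr) = 212.80 Cr + 16.83% × 1830.00 Cr = 520.79 Cr
Retirement Security Contribution: 8% × 5230.00 Cr = 418.40 Cr
Total withheld: 520.79 Cr + 418.40 Cr = 939.19 Cr
Net pay: 5230.00 Cr − 939.19 Cr = 4290.81 Cr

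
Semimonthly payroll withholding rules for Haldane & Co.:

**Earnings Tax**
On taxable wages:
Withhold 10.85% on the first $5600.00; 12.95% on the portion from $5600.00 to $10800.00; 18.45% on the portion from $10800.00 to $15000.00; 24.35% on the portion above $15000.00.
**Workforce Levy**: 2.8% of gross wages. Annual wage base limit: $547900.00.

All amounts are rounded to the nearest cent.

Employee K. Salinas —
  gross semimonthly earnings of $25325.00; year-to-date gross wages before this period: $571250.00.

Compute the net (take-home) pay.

$20754.96

Earnings Tax: taxable = $25325.00
  $2055.90 + 24.35% × ($25325.00 − $15000.00) = $2055.90 + 24.35% × $10325.00 = $4570.04
Workforce Levy: YTD $571250.00 ≥ cap $547900.00 → $0.00
Total withheld: $4570.04 + $0.00 = $4570.04
Net pay: $25325.00 − $4570.04 = $20754.96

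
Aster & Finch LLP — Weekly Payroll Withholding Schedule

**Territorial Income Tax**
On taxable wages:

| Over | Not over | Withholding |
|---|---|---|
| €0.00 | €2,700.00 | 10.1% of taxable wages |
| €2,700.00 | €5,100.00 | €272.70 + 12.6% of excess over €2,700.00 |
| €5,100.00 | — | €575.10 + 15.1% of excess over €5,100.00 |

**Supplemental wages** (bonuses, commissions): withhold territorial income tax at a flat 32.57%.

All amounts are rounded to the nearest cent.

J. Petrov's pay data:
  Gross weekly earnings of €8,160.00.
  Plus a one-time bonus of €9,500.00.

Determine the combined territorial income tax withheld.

Territorial Income Tax: taxable = €8,160.00
  €575.10 + 15.1% × (€8,160.00 − €5,100.00) = €575.10 + 15.1% × €3,060.00 = €1,037.16
Supplemental (32.57% flat on bonus): 32.57% × €9,500.00 = €3,094.15
Total territorial income tax: €1,037.16 + €3,094.15 = €4,131.31

€4,131.31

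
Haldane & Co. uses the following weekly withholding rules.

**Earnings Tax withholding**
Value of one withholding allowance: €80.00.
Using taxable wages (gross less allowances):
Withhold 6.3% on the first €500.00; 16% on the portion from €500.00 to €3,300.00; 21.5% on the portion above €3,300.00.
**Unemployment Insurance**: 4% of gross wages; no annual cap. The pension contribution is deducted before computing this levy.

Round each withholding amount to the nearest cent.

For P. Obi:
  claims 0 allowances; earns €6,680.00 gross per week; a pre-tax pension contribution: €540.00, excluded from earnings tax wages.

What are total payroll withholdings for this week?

€1,335.70

Earnings Tax: taxable = €6,680.00 − €540.00 = €6,140.00
  €479.50 + 21.5% × (€6,140.00 − €3,300.00) = €479.50 + 21.5% × €2,840.00 = €1,090.10
Unemployment Insurance: 4% × €6,140.00 = €245.60
Total: €1,090.10 + €245.60 = €1,335.70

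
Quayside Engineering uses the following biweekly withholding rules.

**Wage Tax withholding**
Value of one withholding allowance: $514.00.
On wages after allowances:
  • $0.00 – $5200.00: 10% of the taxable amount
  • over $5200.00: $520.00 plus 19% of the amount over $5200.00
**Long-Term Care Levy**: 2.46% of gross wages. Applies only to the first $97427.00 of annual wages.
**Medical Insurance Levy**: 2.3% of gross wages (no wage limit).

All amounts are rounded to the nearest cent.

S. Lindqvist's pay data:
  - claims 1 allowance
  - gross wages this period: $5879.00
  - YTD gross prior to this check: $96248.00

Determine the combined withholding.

$715.57

Wage Tax: taxable = $5879.00 − 1×$514.00 = $5365.00
  $520.00 + 19% × ($5365.00 − $5200.00) = $520.00 + 19% × $165.00 = $551.35
Long-Term Care Levy: cap $97427.00 − YTD $96248.00 = $1179.00 subject; 2.46% × $1179.00 = $29.00
Medical Insurance Levy: 2.3% × $5879.00 = $135.22
Total: $551.35 + $29.00 + $135.22 = $715.57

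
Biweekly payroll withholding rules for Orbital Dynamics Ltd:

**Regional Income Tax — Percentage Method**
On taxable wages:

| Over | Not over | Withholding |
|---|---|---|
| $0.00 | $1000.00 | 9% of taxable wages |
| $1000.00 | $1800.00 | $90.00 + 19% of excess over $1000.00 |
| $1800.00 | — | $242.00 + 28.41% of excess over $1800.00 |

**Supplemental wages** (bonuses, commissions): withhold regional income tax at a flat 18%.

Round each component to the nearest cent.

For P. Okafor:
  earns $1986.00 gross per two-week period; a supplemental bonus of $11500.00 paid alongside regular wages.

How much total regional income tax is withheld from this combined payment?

$2364.84

Regional Income Tax: taxable = $1986.00
  $242.00 + 28.41% × ($1986.00 − $1800.00) = $242.00 + 28.41% × $186.00 = $294.84
Supplemental (18% flat on bonus): 18% × $11500.00 = $2070.00
Total regional income tax: $294.84 + $2070.00 = $2364.84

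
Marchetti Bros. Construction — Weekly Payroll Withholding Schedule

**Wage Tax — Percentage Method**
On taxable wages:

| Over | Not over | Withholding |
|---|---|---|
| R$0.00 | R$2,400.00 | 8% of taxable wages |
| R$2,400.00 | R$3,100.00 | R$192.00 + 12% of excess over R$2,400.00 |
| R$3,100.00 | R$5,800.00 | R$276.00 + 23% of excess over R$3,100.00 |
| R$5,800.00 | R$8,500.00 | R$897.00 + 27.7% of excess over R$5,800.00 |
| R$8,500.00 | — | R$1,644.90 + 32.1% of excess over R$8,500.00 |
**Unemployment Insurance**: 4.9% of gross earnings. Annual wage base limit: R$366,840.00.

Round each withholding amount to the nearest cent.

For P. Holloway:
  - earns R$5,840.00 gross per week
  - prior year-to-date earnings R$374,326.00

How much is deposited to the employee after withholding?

Wage Tax: taxable = R$5,840.00
  R$897.00 + 27.7% × (R$5,840.00 − R$5,800.00) = R$897.00 + 27.7% × R$40.00 = R$908.08
Unemployment Insurance: YTD R$374,326.00 ≥ cap R$366,840.00 → R$0.00
Total withheld: R$908.08 + R$0.00 = R$908.08
Net pay: R$5,840.00 − R$908.08 = R$4,931.92

R$4,931.92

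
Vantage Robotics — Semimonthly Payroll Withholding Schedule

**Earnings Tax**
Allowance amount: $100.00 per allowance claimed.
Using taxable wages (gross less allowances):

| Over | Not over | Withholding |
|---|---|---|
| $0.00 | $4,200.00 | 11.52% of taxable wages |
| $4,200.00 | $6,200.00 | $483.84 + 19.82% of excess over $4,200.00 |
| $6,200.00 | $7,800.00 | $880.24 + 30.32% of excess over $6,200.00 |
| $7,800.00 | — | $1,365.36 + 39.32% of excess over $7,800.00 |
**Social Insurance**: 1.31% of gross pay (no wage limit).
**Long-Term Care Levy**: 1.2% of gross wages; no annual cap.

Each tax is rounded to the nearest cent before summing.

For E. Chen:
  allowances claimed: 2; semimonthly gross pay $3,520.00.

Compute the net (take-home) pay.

Earnings Tax: taxable = $3,520.00 − 2×$100.00 = $3,320.00
  11.52% × $3,320.00 = $382.46
Social Insurance: 1.31% × $3,520.00 = $46.11
Long-Term Care Levy: 1.2% × $3,520.00 = $42.24
Total withheld: $382.46 + $46.11 + $42.24 = $470.81
Net pay: $3,520.00 − $470.81 = $3,049.19

$3,049.19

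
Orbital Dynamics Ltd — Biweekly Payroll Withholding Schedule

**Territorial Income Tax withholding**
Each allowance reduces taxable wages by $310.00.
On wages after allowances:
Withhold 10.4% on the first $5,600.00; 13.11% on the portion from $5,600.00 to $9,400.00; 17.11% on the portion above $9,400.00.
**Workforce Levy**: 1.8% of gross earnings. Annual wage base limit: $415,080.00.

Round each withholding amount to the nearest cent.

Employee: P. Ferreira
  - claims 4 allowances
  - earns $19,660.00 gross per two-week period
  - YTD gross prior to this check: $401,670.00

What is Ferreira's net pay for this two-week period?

Territorial Income Tax: taxable = $19,660.00 − 4×$310.00 = $18,420.00
  $1,080.58 + 17.11% × ($18,420.00 − $9,400.00) = $1,080.58 + 17.11% × $9,020.00 = $2,623.90
Workforce Levy: cap $415,080.00 − YTD $401,670.00 = $13,410.00 subject; 1.8% × $13,410.00 = $241.38
Total withheld: $2,623.90 + $241.38 = $2,865.28
Net pay: $19,660.00 − $2,865.28 = $16,794.72

$16,794.72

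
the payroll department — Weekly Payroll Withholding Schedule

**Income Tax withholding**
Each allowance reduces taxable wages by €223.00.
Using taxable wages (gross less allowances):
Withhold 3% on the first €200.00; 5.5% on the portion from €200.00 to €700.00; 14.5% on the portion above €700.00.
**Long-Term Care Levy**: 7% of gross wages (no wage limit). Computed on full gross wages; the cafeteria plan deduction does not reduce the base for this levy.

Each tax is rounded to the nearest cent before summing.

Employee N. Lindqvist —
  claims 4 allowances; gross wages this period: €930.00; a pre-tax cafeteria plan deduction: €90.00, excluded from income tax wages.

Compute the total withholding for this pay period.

Income Tax: taxable = €930.00 − €90.00 − 4×€223.00 = €-52.00
  Taxable ≤ 0 → €0.00
Long-Term Care Levy: 7% × €930.00 = €65.10
Total: €0.00 + €65.10 = €65.10

€65.10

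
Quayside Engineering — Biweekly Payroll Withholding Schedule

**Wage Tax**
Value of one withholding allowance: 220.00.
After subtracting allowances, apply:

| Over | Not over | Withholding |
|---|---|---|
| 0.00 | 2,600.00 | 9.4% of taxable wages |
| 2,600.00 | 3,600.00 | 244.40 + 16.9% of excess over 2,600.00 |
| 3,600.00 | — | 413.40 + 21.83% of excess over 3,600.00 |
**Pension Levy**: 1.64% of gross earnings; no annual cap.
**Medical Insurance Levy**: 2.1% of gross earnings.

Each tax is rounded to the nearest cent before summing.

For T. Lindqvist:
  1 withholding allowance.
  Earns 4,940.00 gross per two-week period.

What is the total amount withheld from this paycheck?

842.66

Wage Tax: taxable = 4,940.00 − 1×220.00 = 4,720.00
  413.40 + 21.83% × (4,720.00 − 3,600.00) = 413.40 + 21.83% × 1,120.00 = 657.90
Pension Levy: 1.64% × 4,940.00 = 81.02
Medical Insurance Levy: 2.1% × 4,940.00 = 103.74
Total: 657.90 + 81.02 + 103.74 = 842.66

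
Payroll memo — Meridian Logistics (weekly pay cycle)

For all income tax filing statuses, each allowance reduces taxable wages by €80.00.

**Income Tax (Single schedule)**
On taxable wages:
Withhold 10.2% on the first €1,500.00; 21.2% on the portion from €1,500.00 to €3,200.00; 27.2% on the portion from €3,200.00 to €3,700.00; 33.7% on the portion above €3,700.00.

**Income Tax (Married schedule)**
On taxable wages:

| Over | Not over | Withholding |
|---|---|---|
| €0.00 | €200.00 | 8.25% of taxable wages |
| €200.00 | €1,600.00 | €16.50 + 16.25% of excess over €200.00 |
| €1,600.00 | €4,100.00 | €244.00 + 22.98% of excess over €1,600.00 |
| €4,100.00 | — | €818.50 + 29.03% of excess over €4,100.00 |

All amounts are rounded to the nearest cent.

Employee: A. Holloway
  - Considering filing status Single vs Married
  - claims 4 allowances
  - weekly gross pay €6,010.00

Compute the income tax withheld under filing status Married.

Income Tax (Married): taxable = €6,010.00 − 4×€80.00 = €5,690.00
  €818.50 + 29.03% × (€5,690.00 − €4,100.00) = €818.50 + 29.03% × €1,590.00 = €1,280.08

€1,280.08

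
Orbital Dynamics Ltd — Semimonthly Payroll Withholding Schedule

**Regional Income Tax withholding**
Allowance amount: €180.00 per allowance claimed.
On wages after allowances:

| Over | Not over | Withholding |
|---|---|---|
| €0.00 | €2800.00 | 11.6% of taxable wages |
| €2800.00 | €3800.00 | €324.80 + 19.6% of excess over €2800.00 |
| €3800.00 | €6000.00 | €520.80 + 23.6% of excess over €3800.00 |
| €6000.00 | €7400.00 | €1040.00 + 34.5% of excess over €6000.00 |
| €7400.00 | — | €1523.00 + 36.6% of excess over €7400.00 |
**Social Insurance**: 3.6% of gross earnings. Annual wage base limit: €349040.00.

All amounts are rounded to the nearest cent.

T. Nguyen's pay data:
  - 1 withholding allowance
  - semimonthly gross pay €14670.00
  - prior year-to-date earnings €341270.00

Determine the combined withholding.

Regional Income Tax: taxable = €14670.00 − 1×€180.00 = €14490.00
  €1523.00 + 36.6% × (€14490.00 − €7400.00) = €1523.00 + 36.6% × €7090.00 = €4117.94
Social Insurance: cap €349040.00 − YTD €341270.00 = €7770.00 subject; 3.6% × €7770.00 = €279.72
Total: €4117.94 + €279.72 = €4397.66

€4397.66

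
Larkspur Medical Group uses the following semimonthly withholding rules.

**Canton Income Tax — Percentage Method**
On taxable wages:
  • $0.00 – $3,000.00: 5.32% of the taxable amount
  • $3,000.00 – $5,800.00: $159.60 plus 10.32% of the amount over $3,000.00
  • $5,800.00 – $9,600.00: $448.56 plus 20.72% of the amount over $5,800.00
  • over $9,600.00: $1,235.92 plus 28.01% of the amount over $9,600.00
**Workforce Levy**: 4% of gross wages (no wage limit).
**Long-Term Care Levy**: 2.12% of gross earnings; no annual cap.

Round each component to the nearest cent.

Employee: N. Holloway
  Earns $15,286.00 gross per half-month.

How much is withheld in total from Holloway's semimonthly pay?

$3,764.07

Canton Income Tax: taxable = $15,286.00
  $1,235.92 + 28.01% × ($15,286.00 − $9,600.00) = $1,235.92 + 28.01% × $5,686.00 = $2,828.57
Workforce Levy: 4% × $15,286.00 = $611.44
Long-Term Care Levy: 2.12% × $15,286.00 = $324.06
Total: $2,828.57 + $611.44 + $324.06 = $3,764.07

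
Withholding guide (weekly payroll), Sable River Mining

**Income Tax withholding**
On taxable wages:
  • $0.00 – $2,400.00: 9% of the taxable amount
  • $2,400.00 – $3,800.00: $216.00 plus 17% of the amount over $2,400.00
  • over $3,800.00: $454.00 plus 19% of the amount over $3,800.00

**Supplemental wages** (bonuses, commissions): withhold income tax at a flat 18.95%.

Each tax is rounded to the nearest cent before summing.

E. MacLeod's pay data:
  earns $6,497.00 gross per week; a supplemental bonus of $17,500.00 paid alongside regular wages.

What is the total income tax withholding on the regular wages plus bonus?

$4,282.68

Income Tax: taxable = $6,497.00
  $454.00 + 19% × ($6,497.00 − $3,800.00) = $454.00 + 19% × $2,697.00 = $966.43
Supplemental (18.95% flat on bonus): 18.95% × $17,500.00 = $3,316.25
Total income tax: $966.43 + $3,316.25 = $4,282.68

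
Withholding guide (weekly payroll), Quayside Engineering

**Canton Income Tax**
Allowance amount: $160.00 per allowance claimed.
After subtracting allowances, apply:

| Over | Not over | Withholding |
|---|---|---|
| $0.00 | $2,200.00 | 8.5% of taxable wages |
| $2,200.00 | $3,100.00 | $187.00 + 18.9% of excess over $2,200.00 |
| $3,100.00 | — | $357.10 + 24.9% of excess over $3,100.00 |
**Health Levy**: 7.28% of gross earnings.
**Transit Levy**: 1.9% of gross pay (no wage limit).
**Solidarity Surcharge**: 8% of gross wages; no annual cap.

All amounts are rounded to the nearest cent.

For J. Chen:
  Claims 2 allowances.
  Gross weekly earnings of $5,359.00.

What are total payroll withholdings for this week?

$1,760.59

Canton Income Tax: taxable = $5,359.00 − 2×$160.00 = $5,039.00
  $357.10 + 24.9% × ($5,039.00 − $3,100.00) = $357.10 + 24.9% × $1,939.00 = $839.91
Health Levy: 7.28% × $5,359.00 = $390.14
Transit Levy: 1.9% × $5,359.00 = $101.82
Solidarity Surcharge: 8% × $5,359.00 = $428.72
Total: $839.91 + $390.14 + $101.82 + $428.72 = $1,760.59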